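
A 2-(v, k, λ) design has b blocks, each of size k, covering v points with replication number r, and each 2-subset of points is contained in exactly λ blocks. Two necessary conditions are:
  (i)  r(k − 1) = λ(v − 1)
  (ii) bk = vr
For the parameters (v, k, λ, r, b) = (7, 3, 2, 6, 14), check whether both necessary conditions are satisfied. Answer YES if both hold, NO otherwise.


Condition (i): r(k − 1) = 6·2 = 12; λ(v − 1) = 2·6 = 12. Match? YES.
Condition (ii): bk = 14·3 = 42; vr = 7·6 = 42. Match? YES.
Both conditions hold? YES.

YES


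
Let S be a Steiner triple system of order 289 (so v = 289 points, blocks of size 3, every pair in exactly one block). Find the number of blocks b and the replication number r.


An STS(v) is a 2-(v, 3, 1) BIBD: block size k = 3, λ = 1.
Replication: r(k − 1) = λ(v − 1) ⇒ r·2 = 289 − 1 = 288 ⇒ r = 144.
Block count: bk = vr ⇒ b·3 = 289·144 = 41616 ⇒ b = 13872.

r = 144, b = 13872.


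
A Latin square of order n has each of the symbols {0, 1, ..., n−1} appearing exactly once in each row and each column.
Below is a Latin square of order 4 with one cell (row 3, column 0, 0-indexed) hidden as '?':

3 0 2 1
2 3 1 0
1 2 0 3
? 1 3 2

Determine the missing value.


Row 3 contains symbols [1, 2, 3] — missing [0].
Column 0 contains symbols [1, 2, 3] — missing [0].
The missing symbol must appear in both missing sets; intersection = [0].
Therefore the hidden value is 0.

Missing value = 0.


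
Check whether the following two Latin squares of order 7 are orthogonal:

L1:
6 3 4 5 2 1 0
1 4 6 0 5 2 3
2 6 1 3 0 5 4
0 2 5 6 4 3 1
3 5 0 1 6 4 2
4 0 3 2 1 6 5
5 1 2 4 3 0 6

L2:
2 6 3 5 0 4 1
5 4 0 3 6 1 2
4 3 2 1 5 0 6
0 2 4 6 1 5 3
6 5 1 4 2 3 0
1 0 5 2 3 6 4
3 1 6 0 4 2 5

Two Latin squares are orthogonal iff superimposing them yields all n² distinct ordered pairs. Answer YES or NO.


Form the n² = 49 superimposed pairs (L1[i][j], L2[i][j]), row by row (rows and columns indexed from 0):
row 0: (6,2) (3,6) (4,3) (5,5) (2,0) (1,4) (0,1)
row 1: (1,5) (4,4) (6,0) (0,3) (5,6) (2,1) (3,2)
row 2: (2,4) (6,3) (1,2) (3,1) (0,5) (5,0) (4,6)
row 3: (0,0) (2,2) (5,4) (6,6) (4,1) (3,5) (1,3)
row 4: (3,6) (5,5) (0,1) (1,4) (6,2) (4,3) (2,0)
row 5: (4,1) (0,0) (3,5) (2,2) (1,3) (6,6) (5,4)
row 6: (5,3) (1,1) (2,6) (4,0) (3,4) (0,2) (6,5)
Orthogonality requires all 49 pairs distinct.
But the pair (3,6) repeats: cell (0,1) has L1 = 3, L2 = 6, and cell (4,0) has L1 = 3, L2 = 6.
A repeated pair means some other pair never occurs (only 35 distinct pairs out of 49), so the squares are not orthogonal.
Conclusion: NO.

NO


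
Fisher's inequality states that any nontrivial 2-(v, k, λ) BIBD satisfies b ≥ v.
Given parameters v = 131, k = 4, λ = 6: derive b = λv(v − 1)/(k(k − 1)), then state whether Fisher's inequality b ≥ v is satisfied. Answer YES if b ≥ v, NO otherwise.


b = λv(v − 1)/(k(k − 1)) = 6·131·130/(4·3) = 102180/12 = 8515.
Compare with v = 131: b ≥ v, so Fisher's inequality holds.

YES


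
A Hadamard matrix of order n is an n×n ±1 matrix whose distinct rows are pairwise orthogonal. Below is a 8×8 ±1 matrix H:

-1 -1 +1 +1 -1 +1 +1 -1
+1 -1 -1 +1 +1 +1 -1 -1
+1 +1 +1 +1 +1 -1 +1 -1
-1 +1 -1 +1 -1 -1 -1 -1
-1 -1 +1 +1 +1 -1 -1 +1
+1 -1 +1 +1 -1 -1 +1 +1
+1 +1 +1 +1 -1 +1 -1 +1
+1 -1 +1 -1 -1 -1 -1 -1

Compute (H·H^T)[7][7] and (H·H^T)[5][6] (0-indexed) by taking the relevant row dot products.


Row 5 of H: [1, -1, 1, 1, -1, -1, 1, 1].
Row 6 of H: [1, 1, 1, 1, -1, 1, -1, 1].
Row 7 of H: [1, -1, 1, -1, -1, -1, -1, -1].
(H·H^T)[7][7] = Σ_j H[7][j]·H[7][j] = (1)² + (-1)² + (1)² + (-1)² + (-1)² + (-1)² + (-1)² + (-1)² = 1 + 1 + 1 + 1 + 1 + 1 + 1 + 1 = 8.
(H·H^T)[5][6] = Σ_j H[5][j]·H[6][j] = (1)·(1) + (-1)·(1) + (1)·(1) + (1)·(1) + (-1)·(-1) + (-1)·(1) + (1)·(-1) + (1)·(1) = 1 + -1 + 1 + 1 + 1 + -1 + -1 + 1 = 2.
Rows 5 and 6 are not orthogonal (dot product = 2 ≠ 0), so H is not a Hadamard matrix.

(7,7) entry = 8; (5,6) entry = 2.


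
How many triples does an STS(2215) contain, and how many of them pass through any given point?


An STS(v) is a 2-(v, 3, 1) BIBD: block size k = 3, λ = 1.
Replication: r(k − 1) = λ(v − 1) ⇒ r·2 = 2215 − 1 = 2214 ⇒ r = 1107.
Block count: bk = vr ⇒ b·3 = 2215·1107 = 2452005 ⇒ b = 817335.

r = 1107, b = 817335.


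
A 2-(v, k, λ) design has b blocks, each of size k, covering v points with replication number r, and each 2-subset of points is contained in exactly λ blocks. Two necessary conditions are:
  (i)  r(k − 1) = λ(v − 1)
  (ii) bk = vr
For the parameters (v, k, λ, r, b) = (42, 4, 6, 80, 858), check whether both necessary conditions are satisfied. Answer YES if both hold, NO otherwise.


Condition (i): r(k − 1) = 80·3 = 240; λ(v − 1) = 6·41 = 246. Match? NO.
Condition (ii): bk = 858·4 = 3432; vr = 42·80 = 3360. Match? NO.
Both conditions hold? NO.

NO


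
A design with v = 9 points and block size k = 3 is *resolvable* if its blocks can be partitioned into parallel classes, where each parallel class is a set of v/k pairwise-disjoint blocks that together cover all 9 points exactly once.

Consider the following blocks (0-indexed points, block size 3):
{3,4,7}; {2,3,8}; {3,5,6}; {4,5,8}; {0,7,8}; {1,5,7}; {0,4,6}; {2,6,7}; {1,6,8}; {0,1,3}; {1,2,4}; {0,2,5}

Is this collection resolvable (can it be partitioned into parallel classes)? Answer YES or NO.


v = 9, block size k = 3, number of blocks = 12.
For resolvability, blocks must partition into parallel classes of size v/k = 3.
Total blocks must therefore be a multiple of 3: 12 = 3·4 + 0 ⇒ divisible ✓.
Greedy packing gives 4 candidate class(es). Each should be a full parallel class (size 3, covers all 9 points).
  Class 1 (3 blocks): {3,4,7}; {1,6,8}; {0,2,5}. Points covered: [0, 1, 2, 3, 4, 5, 6, 7, 8].
  Class 2 (3 blocks): {2,3,8}; {1,5,7}; {0,4,6}. Points covered: [0, 1, 2, 3, 4, 5, 6, 7, 8].
  Class 3 (3 blocks): {3,5,6}; {0,7,8}; {1,2,4}. Points covered: [0, 1, 2, 3, 4, 5, 6, 7, 8].
  Class 4 (3 blocks): {4,5,8}; {2,6,7}; {0,1,3}. Points covered: [0, 1, 2, 3, 4, 5, 6, 7, 8].
All classes full (size 3)? YES. All classes cover every point? YES.
Resolvable? YES.

YES


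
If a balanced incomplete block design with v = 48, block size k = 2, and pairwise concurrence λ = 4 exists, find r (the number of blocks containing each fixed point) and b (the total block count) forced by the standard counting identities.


Any 2-(v, k, λ) BIBD satisfies two necessary conditions:
  (i)  Each point sits in r blocks, and counting incidences through any fixed point gives r(k − 1) = λ(v − 1), so r = λ(v − 1)/(k − 1).
  (ii) Total incidences bk = vr, so b = vr/k.
Step 1: r = λ(v − 1)/(k − 1) = 4·(48 − 1)/(2 − 1) = 4·47/1 = 188/1 = 188.
Step 2: b = vr/k = 48·188/2 = 9024/2 = 4512.
Check integrality: r = 188 ∈ Z ✓, b = 4512 ∈ Z ✓.
(These identities are necessary conditions: they determine r and b for any design with these parameters, but do not by themselves prove that one exists.)

r = 188, b = 4512.


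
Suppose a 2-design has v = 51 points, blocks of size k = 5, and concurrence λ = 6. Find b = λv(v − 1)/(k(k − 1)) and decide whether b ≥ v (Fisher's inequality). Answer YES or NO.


r = λ(v − 1)/(k − 1) = 6·50/4 = 75.
b = vr/k = 51·75/5 = 765.
Fisher's inequality: b ≥ v ⇔ 765 ≥ 51? YES.

YES


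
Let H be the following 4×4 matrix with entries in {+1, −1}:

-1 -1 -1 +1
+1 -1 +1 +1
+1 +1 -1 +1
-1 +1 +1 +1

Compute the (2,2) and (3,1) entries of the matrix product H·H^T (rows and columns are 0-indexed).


Row 1 of H: [1, -1, 1, 1].
Row 2 of H: [1, 1, -1, 1].
Row 3 of H: [-1, 1, 1, 1].
(H·H^T)[2][2] = Σ_j H[2][j]·H[2][j] = (1)² + (1)² + (-1)² + (1)² = 1 + 1 + 1 + 1 = 4.
(H·H^T)[3][1] = Σ_j H[3][j]·H[1][j] = (-1)·(1) + (1)·(-1) + (1)·(1) + (1)·(1) = -1 + -1 + 1 + 1 = 0.
So rows 3 and 1 are orthogonal; the diagonal entry equals n = 4.

(2,2) entry = 4; (3,1) entry = 0.


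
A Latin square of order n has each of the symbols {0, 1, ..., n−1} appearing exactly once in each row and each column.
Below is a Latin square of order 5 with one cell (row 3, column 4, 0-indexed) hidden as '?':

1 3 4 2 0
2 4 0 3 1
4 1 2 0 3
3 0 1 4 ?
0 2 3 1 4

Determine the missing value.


Row 3 contains symbols [0, 1, 3, 4] — missing [2].
Column 4 contains symbols [0, 1, 3, 4] — missing [2].
The missing symbol must appear in both missing sets; intersection = [2].
Therefore the hidden value is 2.

Missing value = 2.


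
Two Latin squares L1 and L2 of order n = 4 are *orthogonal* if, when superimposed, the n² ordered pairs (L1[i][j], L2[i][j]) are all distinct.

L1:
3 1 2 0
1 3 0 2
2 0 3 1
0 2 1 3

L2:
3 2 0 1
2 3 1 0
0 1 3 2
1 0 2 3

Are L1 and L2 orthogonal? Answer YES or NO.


Form the n² = 16 superimposed pairs (L1[i][j], L2[i][j]), row by row (rows and columns indexed from 0):
row 0: (3,3) (1,2) (2,0) (0,1)
row 1: (1,2) (3,3) (0,1) (2,0)
row 2: (2,0) (0,1) (3,3) (1,2)
row 3: (0,1) (2,0) (1,2) (3,3)
Orthogonality requires all 16 pairs distinct.
But the pair (1,2) repeats: cell (0,1) has L1 = 1, L2 = 2, and cell (1,0) has L1 = 1, L2 = 2.
A repeated pair means some other pair never occurs (only 4 distinct pairs out of 16), so the squares are not orthogonal.
Conclusion: NO.

NO


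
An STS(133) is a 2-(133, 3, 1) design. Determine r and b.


An STS(v) is a 2-(v, 3, 1) BIBD: block size k = 3, λ = 1.
Replication: r(k − 1) = λ(v − 1) ⇒ r·2 = 133 − 1 = 132 ⇒ r = 66.
Block count: b = v(v − 1)/6 = 133·132/6 = 17556/6 = 2926.
(Check via bk = vr: 2926·3 = 8778 = 133·66 = 8778 ✓.)

r = 66, b = 2926.


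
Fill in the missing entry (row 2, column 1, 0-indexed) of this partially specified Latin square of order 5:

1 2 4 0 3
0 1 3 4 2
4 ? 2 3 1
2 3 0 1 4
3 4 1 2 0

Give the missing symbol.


Row 2 contains symbols [1, 2, 3, 4] — missing [0].
Column 1 contains symbols [1, 2, 3, 4] — missing [0].
The missing symbol must appear in both missing sets; intersection = [0].
Therefore the hidden value is 0.

Missing value = 0.


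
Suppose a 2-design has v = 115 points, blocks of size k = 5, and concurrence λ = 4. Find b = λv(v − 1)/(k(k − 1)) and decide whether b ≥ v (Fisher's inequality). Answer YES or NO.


r = λ(v − 1)/(k − 1) = 4·114/4 = 114.
b = vr/k = 115·114/5 = 2622.
Fisher's inequality: b ≥ v ⇔ 2622 ≥ 115? YES.

YES


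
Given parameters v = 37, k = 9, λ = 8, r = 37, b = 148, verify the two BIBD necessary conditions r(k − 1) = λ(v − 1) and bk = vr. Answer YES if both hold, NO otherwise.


Condition (i): r(k − 1) = 37·8 = 296; λ(v − 1) = 8·36 = 288. Match? NO.
Condition (ii): bk = 148·9 = 1332; vr = 37·37 = 1369. Match? NO.
Both conditions hold? NO.

NO


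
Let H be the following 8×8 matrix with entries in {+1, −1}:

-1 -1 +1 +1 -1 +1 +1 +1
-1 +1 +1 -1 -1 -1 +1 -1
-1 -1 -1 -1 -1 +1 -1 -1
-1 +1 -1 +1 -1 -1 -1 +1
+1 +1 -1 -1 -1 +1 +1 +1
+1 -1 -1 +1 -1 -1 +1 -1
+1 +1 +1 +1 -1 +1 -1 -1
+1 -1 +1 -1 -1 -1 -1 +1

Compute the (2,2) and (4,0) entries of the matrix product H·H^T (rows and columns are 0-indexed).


Row 0 of H: [-1, -1, 1, 1, -1, 1, 1, 1].
Row 2 of H: [-1, -1, -1, -1, -1, 1, -1, -1].
Row 4 of H: [1, 1, -1, -1, -1, 1, 1, 1].
(H·H^T)[2][2] = Σ_j H[2][j]·H[2][j] = (-1)² + (-1)² + (-1)² + (-1)² + (-1)² + (1)² + (-1)² + (-1)² = 1 + 1 + 1 + 1 + 1 + 1 + 1 + 1 = 8.
(H·H^T)[4][0] = Σ_j H[4][j]·H[0][j] = (1)·(-1) + (1)·(-1) + (-1)·(1) + (-1)·(1) + (-1)·(-1) + (1)·(1) + (1)·(1) + (1)·(1) = -1 + -1 + -1 + -1 + 1 + 1 + 1 + 1 = 0.
So rows 4 and 0 are orthogonal; the diagonal entry equals n = 8.

(2,2) entry = 8; (4,0) entry = 0.


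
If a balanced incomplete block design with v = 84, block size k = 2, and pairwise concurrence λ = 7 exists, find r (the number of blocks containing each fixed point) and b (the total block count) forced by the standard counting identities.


Any 2-(v, k, λ) BIBD satisfies two necessary conditions:
  (i)  Each point sits in r blocks, and counting incidences through any fixed point gives r(k − 1) = λ(v − 1), so r = λ(v − 1)/(k − 1).
  (ii) Total incidences bk = vr, so b = vr/k.
Step 1: r = λ(v − 1)/(k − 1) = 7·(84 − 1)/(2 − 1) = 7·83/1 = 581/1 = 581.
Step 2: b = vr/k = 84·581/2 = 48804/2 = 24402.
Check integrality: r = 581 ∈ Z ✓, b = 24402 ∈ Z ✓.
(These identities are necessary conditions: they determine r and b for any design with these parameters, but do not by themselves prove that one exists.)

r = 581, b = 24402.


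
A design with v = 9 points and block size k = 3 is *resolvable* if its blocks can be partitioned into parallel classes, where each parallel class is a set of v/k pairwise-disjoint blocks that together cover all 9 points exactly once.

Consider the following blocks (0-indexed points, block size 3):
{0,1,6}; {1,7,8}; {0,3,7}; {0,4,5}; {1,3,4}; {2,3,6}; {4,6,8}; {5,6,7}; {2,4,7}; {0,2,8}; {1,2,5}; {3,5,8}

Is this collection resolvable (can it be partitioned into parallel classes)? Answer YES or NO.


v = 9, block size k = 3, number of blocks = 12.
For resolvability, blocks must partition into parallel classes of size v/k = 3.
Total blocks must therefore be a multiple of 3: 12 = 3·4 + 0 ⇒ divisible ✓.
Greedy packing gives 4 candidate class(es). Each should be a full parallel class (size 3, covers all 9 points).
  Class 1 (3 blocks): {0,1,6}; {2,4,7}; {3,5,8}. Points covered: [0, 1, 2, 3, 4, 5, 6, 7, 8].
  Class 2 (3 blocks): {1,7,8}; {0,4,5}; {2,3,6}. Points covered: [0, 1, 2, 3, 4, 5, 6, 7, 8].
  Class 3 (3 blocks): {0,3,7}; {4,6,8}; {1,2,5}. Points covered: [0, 1, 2, 3, 4, 5, 6, 7, 8].
  Class 4 (3 blocks): {1,3,4}; {5,6,7}; {0,2,8}. Points covered: [0, 1, 2, 3, 4, 5, 6, 7, 8].
All classes full (size 3)? YES. All classes cover every point? YES.
Resolvable? YES.

YES


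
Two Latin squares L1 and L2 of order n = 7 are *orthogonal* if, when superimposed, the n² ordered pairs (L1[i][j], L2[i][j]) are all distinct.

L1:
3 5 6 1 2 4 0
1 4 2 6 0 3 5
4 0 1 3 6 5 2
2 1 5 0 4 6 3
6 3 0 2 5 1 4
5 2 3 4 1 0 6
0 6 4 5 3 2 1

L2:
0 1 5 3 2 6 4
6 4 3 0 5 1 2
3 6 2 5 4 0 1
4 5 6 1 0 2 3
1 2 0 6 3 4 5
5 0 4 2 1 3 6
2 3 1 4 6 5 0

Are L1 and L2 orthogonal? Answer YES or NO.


Form the n² = 49 superimposed pairs (L1[i][j], L2[i][j]), row by row (rows and columns indexed from 0):
row 0: (3,0) (5,1) (6,5) (1,3) (2,2) (4,6) (0,4)
row 1: (1,6) (4,4) (2,3) (6,0) (0,5) (3,1) (5,2)
row 2: (4,3) (0,6) (1,2) (3,5) (6,4) (5,0) (2,1)
row 3: (2,4) (1,5) (5,6) (0,1) (4,0) (6,2) (3,3)
row 4: (6,1) (3,2) (0,0) (2,6) (5,3) (1,4) (4,5)
row 5: (5,5) (2,0) (3,4) (4,2) (1,1) (0,3) (6,6)
row 6: (0,2) (6,3) (4,1) (5,4) (3,6) (2,5) (1,0)
Orthogonality requires all 49 pairs distinct.
Check by first coordinate: for each symbol s of L1, list the L2 entries in the n cells where L1 = s; they must all differ.
  L1 = 0: L2 entries (in reading order) 4, 5, 6, 1, 0, 3, 2 — all 7 distinct ✓
  L1 = 1: L2 entries (in reading order) 3, 6, 2, 5, 4, 1, 0 — all 7 distinct ✓
  L1 = 2: L2 entries (in reading order) 2, 3, 1, 4, 6, 0, 5 — all 7 distinct ✓
  L1 = 3: L2 entries (in reading order) 0, 1, 5, 3, 2, 4, 6 — all 7 distinct ✓
  L1 = 4: L2 entries (in reading order) 6, 4, 3, 0, 5, 2, 1 — all 7 distinct ✓
  L1 = 5: L2 entries (in reading order) 1, 2, 0, 6, 3, 5, 4 — all 7 distinct ✓
  L1 = 6: L2 entries (in reading order) 5, 0, 4, 2, 1, 6, 3 — all 7 distinct ✓
Every symbol of L1 meets every symbol of L2 exactly once, so all 49 pairs are distinct (49 of 49).
Conclusion: YES.

YES


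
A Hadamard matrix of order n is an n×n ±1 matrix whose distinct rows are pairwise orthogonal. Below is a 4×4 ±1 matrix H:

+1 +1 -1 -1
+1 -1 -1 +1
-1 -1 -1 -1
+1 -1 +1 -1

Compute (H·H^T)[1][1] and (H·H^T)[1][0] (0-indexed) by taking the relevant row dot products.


Row 0 of H: [1, 1, -1, -1].
Row 1 of H: [1, -1, -1, 1].
(H·H^T)[1][1] = Σ_j H[1][j]·H[1][j] = (1)² + (-1)² + (-1)² + (1)² = 1 + 1 + 1 + 1 = 4.
(H·H^T)[1][0] = Σ_j H[1][j]·H[0][j] = (1)·(1) + (-1)·(1) + (-1)·(-1) + (1)·(-1) = 1 + -1 + 1 + -1 = 0.
So rows 1 and 0 are orthogonal; the diagonal entry equals n = 4.

(1,1) entry = 4; (1,0) entry = 0.


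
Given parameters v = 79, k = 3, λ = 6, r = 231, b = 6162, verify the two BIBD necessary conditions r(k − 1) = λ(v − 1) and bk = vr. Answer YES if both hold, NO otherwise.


Condition (i): r(k − 1) = 231·2 = 462; λ(v − 1) = 6·78 = 468. Match? NO.
Condition (ii): bk = 6162·3 = 18486; vr = 79·231 = 18249. Match? NO.
Both conditions hold? NO.

NO


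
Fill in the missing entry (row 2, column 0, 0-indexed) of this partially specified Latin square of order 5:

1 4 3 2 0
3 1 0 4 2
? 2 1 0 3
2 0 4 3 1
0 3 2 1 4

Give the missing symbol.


Row 2 contains symbols [0, 1, 2, 3] — missing [4].
Column 0 contains symbols [0, 1, 2, 3] — missing [4].
The missing symbol must appear in both missing sets; intersection = [4].
Therefore the hidden value is 4.

Missing value = 4.


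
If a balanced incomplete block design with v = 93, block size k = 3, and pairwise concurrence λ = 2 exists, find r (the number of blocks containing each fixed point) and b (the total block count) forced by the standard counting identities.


Any 2-(v, k, λ) BIBD satisfies two necessary conditions:
  (i)  Each point sits in r blocks, and counting incidences through any fixed point gives r(k − 1) = λ(v − 1), so r = λ(v − 1)/(k − 1).
  (ii) Total incidences bk = vr, so b = vr/k.
Step 1: r = λ(v − 1)/(k − 1) = 2·(93 − 1)/(3 − 1) = 2·92/2 = 184/2 = 92.
Step 2: b = vr/k = 93·92/3 = 8556/3 = 2852.
Check integrality: r = 92 ∈ Z ✓, b = 2852 ∈ Z ✓.
(These identities are necessary conditions: they determine r and b for any design with these parameters, but do not by themselves prove that one exists.)

r = 92, b = 2852.


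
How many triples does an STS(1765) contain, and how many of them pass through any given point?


An STS(v) is a 2-(v, 3, 1) BIBD: block size k = 3, λ = 1.
Replication: r(k − 1) = λ(v − 1) ⇒ r·2 = 1765 − 1 = 1764 ⇒ r = 882.
Block count: b = v(v − 1)/6 = 1765·1764/6 = 3113460/6 = 518910.
(Check via bk = vr: 518910·3 = 1556730 = 1765·882 = 1556730 ✓.)

r = 882, b = 518910.


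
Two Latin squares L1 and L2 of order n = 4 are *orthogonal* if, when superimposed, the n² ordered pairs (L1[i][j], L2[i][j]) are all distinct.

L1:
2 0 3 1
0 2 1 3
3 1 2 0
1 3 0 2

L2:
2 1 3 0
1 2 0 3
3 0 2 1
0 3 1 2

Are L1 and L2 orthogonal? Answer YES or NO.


Form the n² = 16 superimposed pairs (L1[i][j], L2[i][j]), row by row (rows and columns indexed from 0):
row 0: (2,2) (0,1) (3,3) (1,0)
row 1: (0,1) (2,2) (1,0) (3,3)
row 2: (3,3) (1,0) (2,2) (0,1)
row 3: (1,0) (3,3) (0,1) (2,2)
Orthogonality requires all 16 pairs distinct.
But the pair (0,1) repeats: cell (0,1) has L1 = 0, L2 = 1, and cell (1,0) has L1 = 0, L2 = 1.
A repeated pair means some other pair never occurs (only 4 distinct pairs out of 16), so the squares are not orthogonal.
Conclusion: NO.

NO


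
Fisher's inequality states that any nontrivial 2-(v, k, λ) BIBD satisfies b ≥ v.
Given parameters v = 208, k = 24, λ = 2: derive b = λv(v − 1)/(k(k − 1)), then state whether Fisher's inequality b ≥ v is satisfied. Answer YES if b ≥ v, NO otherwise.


b = λv(v − 1)/(k(k − 1)) = 2·208·207/(24·23) = 86112/552 = 156.
Compare with v = 208: b < v, so Fisher's inequality fails.

NO


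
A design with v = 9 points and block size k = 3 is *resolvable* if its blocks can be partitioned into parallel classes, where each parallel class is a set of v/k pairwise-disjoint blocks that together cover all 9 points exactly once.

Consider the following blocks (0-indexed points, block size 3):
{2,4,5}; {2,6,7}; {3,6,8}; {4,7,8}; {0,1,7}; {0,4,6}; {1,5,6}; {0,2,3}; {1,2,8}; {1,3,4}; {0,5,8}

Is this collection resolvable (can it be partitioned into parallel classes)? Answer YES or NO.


v = 9, block size k = 3, number of blocks = 11.
For resolvability, blocks must partition into parallel classes of size v/k = 3.
Total blocks must therefore be a multiple of 3: 11 = 3·3 + 2 ⇒ not divisible ✗.
Resolvable? NO.

NO


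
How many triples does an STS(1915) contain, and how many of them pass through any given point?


An STS(v) is a 2-(v, 3, 1) BIBD: block size k = 3, λ = 1.
Replication: r(k − 1) = λ(v − 1) ⇒ r·2 = 1915 − 1 = 1914 ⇒ r = 957.
Block count: bk = vr ⇒ b·3 = 1915·957 = 1832655 ⇒ b = 610885.
(Check via b = v(v − 1)/6 = 1915·1914/6 = 3665310/6 = 610885.)

r = 957, b = 610885.


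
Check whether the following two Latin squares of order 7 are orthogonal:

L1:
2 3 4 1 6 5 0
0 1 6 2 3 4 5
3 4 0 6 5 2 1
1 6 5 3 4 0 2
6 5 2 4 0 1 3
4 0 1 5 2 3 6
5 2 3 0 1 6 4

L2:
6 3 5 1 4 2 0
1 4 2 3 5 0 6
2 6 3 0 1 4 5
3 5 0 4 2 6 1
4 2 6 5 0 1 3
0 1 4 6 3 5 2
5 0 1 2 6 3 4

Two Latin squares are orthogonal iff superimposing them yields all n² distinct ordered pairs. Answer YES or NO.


Form the n² = 49 superimposed pairs (L1[i][j], L2[i][j]), row by row (rows and columns indexed from 0):
row 0: (2,6) (3,3) (4,5) (1,1) (6,4) (5,2) (0,0)
row 1: (0,1) (1,4) (6,2) (2,3) (3,5) (4,0) (5,6)
row 2: (3,2) (4,6) (0,3) (6,0) (5,1) (2,4) (1,5)
row 3: (1,3) (6,5) (5,0) (3,4) (4,2) (0,6) (2,1)
row 4: (6,4) (5,2) (2,6) (4,5) (0,0) (1,1) (3,3)
row 5: (4,0) (0,1) (1,4) (5,6) (2,3) (3,5) (6,2)
row 6: (5,5) (2,0) (3,1) (0,2) (1,6) (6,3) (4,4)
Orthogonality requires all 49 pairs distinct.
But the pair (6,4) repeats: cell (0,4) has L1 = 6, L2 = 4, and cell (4,0) has L1 = 6, L2 = 4.
A repeated pair means some other pair never occurs (only 35 distinct pairs out of 49), so the squares are not orthogonal.
Conclusion: NO.

NO


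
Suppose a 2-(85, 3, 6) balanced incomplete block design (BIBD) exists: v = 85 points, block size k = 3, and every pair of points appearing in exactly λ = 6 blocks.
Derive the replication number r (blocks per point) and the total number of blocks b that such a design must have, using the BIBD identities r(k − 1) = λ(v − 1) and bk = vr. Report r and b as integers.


Any 2-(v, k, λ) BIBD satisfies two necessary conditions:
  (i)  Each point sits in r blocks, and counting incidences through any fixed point gives r(k − 1) = λ(v − 1), so r = λ(v − 1)/(k − 1).
  (ii) Total incidences bk = vr, so b = vr/k.
Step 1: r = λ(v − 1)/(k − 1) = 6·(85 − 1)/(3 − 1) = 6·84/2 = 504/2 = 252.
Step 2: b = vr/k = 85·252/3 = 21420/3 = 7140.
Check integrality: r = 252 ∈ Z ✓, b = 7140 ∈ Z ✓.
(These identities are necessary conditions: they determine r and b for any design with these parameters, but do not by themselves prove that one exists.)

r = 252, b = 7140.


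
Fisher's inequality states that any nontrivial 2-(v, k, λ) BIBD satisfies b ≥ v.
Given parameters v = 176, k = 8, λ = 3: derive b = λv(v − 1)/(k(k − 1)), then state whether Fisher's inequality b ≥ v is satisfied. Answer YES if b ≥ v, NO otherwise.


r = λ(v − 1)/(k − 1) = 3·175/7 = 75.
b = vr/k = 176·75/8 = 1650.
Fisher's inequality: b ≥ v ⇔ 1650 ≥ 176? YES.

YES


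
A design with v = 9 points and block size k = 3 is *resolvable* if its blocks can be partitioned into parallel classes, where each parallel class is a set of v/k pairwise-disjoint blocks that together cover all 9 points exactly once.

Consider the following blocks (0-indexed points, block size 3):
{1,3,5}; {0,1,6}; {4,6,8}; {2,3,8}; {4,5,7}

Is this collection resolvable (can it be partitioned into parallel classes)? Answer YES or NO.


v = 9, block size k = 3, number of blocks = 5.
For resolvability, blocks must partition into parallel classes of size v/k = 3.
Total blocks must therefore be a multiple of 3: 5 = 3·1 + 2 ⇒ not divisible ✗.
Resolvable? NO.

NO


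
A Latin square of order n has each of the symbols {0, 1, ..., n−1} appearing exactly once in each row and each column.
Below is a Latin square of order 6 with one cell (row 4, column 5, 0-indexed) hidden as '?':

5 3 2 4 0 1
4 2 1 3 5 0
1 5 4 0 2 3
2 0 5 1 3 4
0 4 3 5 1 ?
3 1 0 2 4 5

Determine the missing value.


Row 4 contains symbols [0, 1, 3, 4, 5] — missing [2].
Column 5 contains symbols [0, 1, 3, 4, 5] — missing [2].
The missing symbol must appear in both missing sets; intersection = [2].
Therefore the hidden value is 2.

Missing value = 2.


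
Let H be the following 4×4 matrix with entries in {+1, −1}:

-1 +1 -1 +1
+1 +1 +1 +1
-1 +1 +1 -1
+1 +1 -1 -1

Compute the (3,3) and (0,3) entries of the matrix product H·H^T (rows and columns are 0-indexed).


Row 0 of H: [-1, 1, -1, 1].
Row 3 of H: [1, 1, -1, -1].
(H·H^T)[3][3] = Σ_j H[3][j]·H[3][j] = (1)² + (1)² + (-1)² + (-1)² = 1 + 1 + 1 + 1 = 4.
(H·H^T)[0][3] = Σ_j H[0][j]·H[3][j] = (-1)·(1) + (1)·(1) + (-1)·(-1) + (1)·(-1) = -1 + 1 + 1 + -1 = 0.
So rows 0 and 3 are orthogonal; the diagonal entry equals n = 4.

(3,3) entry = 4; (0,3) entry = 0.


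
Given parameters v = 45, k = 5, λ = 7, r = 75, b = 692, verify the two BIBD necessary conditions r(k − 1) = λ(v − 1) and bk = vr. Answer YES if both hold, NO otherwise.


Condition (i): r(k − 1) = 75·4 = 300; λ(v − 1) = 7·44 = 308. Match? NO.
Condition (ii): bk = 692·5 = 3460; vr = 45·75 = 3375. Match? NO.
Both conditions hold? NO.

NO


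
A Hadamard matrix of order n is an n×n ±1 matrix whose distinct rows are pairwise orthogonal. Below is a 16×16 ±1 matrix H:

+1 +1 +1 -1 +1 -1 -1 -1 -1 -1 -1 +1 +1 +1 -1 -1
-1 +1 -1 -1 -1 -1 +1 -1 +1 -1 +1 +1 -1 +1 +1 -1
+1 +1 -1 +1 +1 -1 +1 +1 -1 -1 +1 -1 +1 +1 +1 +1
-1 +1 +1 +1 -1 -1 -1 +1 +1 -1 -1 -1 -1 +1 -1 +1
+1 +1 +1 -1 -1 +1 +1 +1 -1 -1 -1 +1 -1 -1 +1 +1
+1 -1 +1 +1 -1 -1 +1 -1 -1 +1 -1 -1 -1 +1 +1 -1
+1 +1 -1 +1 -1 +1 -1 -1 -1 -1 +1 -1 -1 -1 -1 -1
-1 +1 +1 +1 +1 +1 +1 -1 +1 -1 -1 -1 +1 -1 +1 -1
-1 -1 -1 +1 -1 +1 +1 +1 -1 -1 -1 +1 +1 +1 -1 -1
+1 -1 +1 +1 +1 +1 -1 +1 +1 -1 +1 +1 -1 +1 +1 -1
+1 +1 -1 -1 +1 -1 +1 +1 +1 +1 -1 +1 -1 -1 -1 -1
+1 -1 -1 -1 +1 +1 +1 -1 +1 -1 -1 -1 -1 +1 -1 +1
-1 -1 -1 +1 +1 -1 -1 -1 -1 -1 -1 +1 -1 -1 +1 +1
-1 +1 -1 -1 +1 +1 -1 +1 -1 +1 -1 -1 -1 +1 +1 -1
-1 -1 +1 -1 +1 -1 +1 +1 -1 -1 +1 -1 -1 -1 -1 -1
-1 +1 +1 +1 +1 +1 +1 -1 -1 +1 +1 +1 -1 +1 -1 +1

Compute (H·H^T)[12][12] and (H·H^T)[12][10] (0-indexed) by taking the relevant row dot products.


Row 10 of H: [1, 1, -1, -1, 1, -1, 1, 1, 1, 1, -1, 1, -1, -1, -1, -1].
Row 12 of H: [-1, -1, -1, 1, 1, -1, -1, -1, -1, -1, -1, 1, -1, -1, 1, 1].
(H·H^T)[12][12] = Σ_j H[12][j]·H[12][j] = (-1)² + (-1)² + (-1)² + (1)² + (1)² + (-1)² + (-1)² + (-1)² + (-1)² + (-1)² + (-1)² + (1)² + (-1)² + (-1)² + (1)² + (1)² = 1 + 1 + 1 + 1 + 1 + 1 + 1 + 1 + 1 + 1 + 1 + 1 + 1 + 1 + 1 + 1 = 16.
(H·H^T)[12][10] = Σ_j H[12][j]·H[10][j] = (-1)·(1) + (-1)·(1) + (-1)·(-1) + (1)·(-1) + (1)·(1) + (-1)·(-1) + (-1)·(1) + (-1)·(1) + (-1)·(1) + (-1)·(1) + (-1)·(-1) + (1)·(1) + (-1)·(-1) + (-1)·(-1) + (1)·(-1) + (1)·(-1) = -1 + -1 + 1 + -1 + 1 + 1 + -1 + -1 + -1 + -1 + 1 + 1 + 1 + 1 + -1 + -1 = -2.
Rows 12 and 10 are not orthogonal (dot product = -2 ≠ 0), so H is not a Hadamard matrix.

(12,12) entry = 16; (12,10) entry = -2.


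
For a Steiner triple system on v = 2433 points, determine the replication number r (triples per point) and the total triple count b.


An STS(v) is a 2-(v, 3, 1) BIBD: block size k = 3, λ = 1.
Replication: r(k − 1) = λ(v − 1) ⇒ r·2 = 2433 − 1 = 2432 ⇒ r = 1216.
Block count: b = v(v − 1)/6 = 2433·2432/6 = 5917056/6 = 986176.
(Check via bk = vr: 986176·3 = 2958528 = 2433·1216 = 2958528 ✓.)

r = 1216, b = 986176.


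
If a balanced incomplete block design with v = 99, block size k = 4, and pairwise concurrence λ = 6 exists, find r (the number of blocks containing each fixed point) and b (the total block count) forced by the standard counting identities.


Any 2-(v, k, λ) BIBD satisfies two necessary conditions:
  (i)  Each point sits in r blocks, and counting incidences through any fixed point gives r(k − 1) = λ(v − 1), so r = λ(v − 1)/(k − 1).
  (ii) Total incidences bk = vr, so b = vr/k.
Step 1: r = λ(v − 1)/(k − 1) = 6·(99 − 1)/(4 − 1) = 6·98/3 = 588/3 = 196.
Step 2: b = vr/k = 99·196/4 = 19404/4 = 4851.
Check integrality: r = 196 ∈ Z ✓, b = 4851 ∈ Z ✓.
(These identities are necessary conditions: they determine r and b for any design with these parameters, but do not by themselves prove that one exists.)

r = 196, b = 4851.


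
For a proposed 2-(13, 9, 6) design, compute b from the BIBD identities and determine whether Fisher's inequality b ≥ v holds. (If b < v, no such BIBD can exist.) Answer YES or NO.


r = λ(v − 1)/(k − 1) = 6·12/8 = 9.
b = vr/k = 13·9/9 = 13.
Fisher's inequality: b ≥ v ⇔ 13 ≥ 13? YES.

YES


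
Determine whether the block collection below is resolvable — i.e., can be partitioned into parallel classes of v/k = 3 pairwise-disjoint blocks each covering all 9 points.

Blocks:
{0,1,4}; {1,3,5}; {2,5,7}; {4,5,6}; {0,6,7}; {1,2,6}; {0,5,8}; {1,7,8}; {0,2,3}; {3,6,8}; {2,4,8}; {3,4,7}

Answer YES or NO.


v = 9, block size k = 3, number of blocks = 12.
For resolvability, blocks must partition into parallel classes of size v/k = 3.
Total blocks must therefore be a multiple of 3: 12 = 3·4 + 0 ⇒ divisible ✓.
Greedy packing gives 4 candidate class(es). Each should be a full parallel class (size 3, covers all 9 points).
  Class 1 (3 blocks): {0,1,4}; {2,5,7}; {3,6,8}. Points covered: [0, 1, 2, 3, 4, 5, 6, 7, 8].
  Class 2 (3 blocks): {1,3,5}; {0,6,7}; {2,4,8}. Points covered: [0, 1, 2, 3, 4, 5, 6, 7, 8].
  Class 3 (3 blocks): {4,5,6}; {1,7,8}; {0,2,3}. Points covered: [0, 1, 2, 3, 4, 5, 6, 7, 8].
  Class 4 (3 blocks): {1,2,6}; {0,5,8}; {3,4,7}. Points covered: [0, 1, 2, 3, 4, 5, 6, 7, 8].
All classes full (size 3)? YES. All classes cover every point? YES.
Resolvable? YES.

YES


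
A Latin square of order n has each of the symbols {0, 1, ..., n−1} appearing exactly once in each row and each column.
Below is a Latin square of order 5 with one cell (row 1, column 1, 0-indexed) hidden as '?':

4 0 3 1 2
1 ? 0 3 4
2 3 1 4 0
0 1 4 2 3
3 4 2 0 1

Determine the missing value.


Row 1 contains symbols [0, 1, 3, 4] — missing [2].
Column 1 contains symbols [0, 1, 3, 4] — missing [2].
The missing symbol must appear in both missing sets; intersection = [2].
Therefore the hidden value is 2.

Missing value = 2.


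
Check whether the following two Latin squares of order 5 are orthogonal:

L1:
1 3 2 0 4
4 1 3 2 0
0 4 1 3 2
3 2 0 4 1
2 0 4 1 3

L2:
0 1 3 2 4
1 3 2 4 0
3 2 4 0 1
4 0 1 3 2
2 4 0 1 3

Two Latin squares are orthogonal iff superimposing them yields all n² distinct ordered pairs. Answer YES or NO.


Form the n² = 25 superimposed pairs (L1[i][j], L2[i][j]), row by row (rows and columns indexed from 0):
row 0: (1,0) (3,1) (2,3) (0,2) (4,4)
row 1: (4,1) (1,3) (3,2) (2,4) (0,0)
row 2: (0,3) (4,2) (1,4) (3,0) (2,1)
row 3: (3,4) (2,0) (0,1) (4,3) (1,2)
row 4: (2,2) (0,4) (4,0) (1,1) (3,3)
Orthogonality requires all 25 pairs distinct.
Check by first coordinate: for each symbol s of L1, list the L2 entries in the n cells where L1 = s; they must all differ.
  L1 = 0: L2 entries (in reading order) 2, 0, 3, 1, 4 — all 5 distinct ✓
  L1 = 1: L2 entries (in reading order) 0, 3, 4, 2, 1 — all 5 distinct ✓
  L1 = 2: L2 entries (in reading order) 3, 4, 1, 0, 2 — all 5 distinct ✓
  L1 = 3: L2 entries (in reading order) 1, 2, 0, 4, 3 — all 5 distinct ✓
  L1 = 4: L2 entries (in reading order) 4, 1, 2, 3, 0 — all 5 distinct ✓
Every symbol of L1 meets every symbol of L2 exactly once, so all 25 pairs are distinct (25 of 25).
Conclusion: YES.

YES


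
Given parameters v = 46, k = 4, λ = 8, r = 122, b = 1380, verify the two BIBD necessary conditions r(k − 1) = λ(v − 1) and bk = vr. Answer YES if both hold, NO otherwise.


Condition (i): r(k − 1) = 122·3 = 366; λ(v − 1) = 8·45 = 360. Match? NO.
Condition (ii): bk = 1380·4 = 5520; vr = 46·122 = 5612. Match? NO.
Both conditions hold? NO.

NO


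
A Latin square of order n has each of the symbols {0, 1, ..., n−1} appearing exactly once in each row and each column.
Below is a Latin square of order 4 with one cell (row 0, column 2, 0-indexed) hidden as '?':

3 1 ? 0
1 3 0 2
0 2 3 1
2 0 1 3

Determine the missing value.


Row 0 contains symbols [0, 1, 3] — missing [2].
Column 2 contains symbols [0, 1, 3] — missing [2].
The missing symbol must appear in both missing sets; intersection = [2].
Therefore the hidden value is 2.

Missing value = 2.


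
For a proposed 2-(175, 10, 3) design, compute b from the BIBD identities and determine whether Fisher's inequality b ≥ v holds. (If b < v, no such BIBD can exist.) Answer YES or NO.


b = λv(v − 1)/(k(k − 1)) = 3·175·174/(10·9) = 91350/90 = 1015.
Compare with v = 175: b ≥ v, so Fisher's inequality holds.

YES


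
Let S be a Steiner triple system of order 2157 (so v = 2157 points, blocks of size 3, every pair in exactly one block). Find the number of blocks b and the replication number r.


An STS(v) is a 2-(v, 3, 1) BIBD: block size k = 3, λ = 1.
Replication: r(k − 1) = λ(v − 1) ⇒ r·2 = 2157 − 1 = 2156 ⇒ r = 1078.
Block count: bk = vr ⇒ b·3 = 2157·1078 = 2325246 ⇒ b = 775082.
(Check via b = v(v − 1)/6 = 2157·2156/6 = 4650492/6 = 775082.)

r = 1078, b = 775082.


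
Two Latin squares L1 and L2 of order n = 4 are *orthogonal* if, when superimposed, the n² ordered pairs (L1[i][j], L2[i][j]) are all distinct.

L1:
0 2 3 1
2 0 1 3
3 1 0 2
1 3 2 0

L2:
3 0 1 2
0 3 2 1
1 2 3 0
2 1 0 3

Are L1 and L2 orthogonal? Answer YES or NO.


Form the n² = 16 superimposed pairs (L1[i][j], L2[i][j]), row by row (rows and columns indexed from 0):
row 0: (0,3) (2,0) (3,1) (1,2)
row 1: (2,0) (0,3) (1,2) (3,1)
row 2: (3,1) (1,2) (0,3) (2,0)
row 3: (1,2) (3,1) (2,0) (0,3)
Orthogonality requires all 16 pairs distinct.
But the pair (2,0) repeats: cell (0,1) has L1 = 2, L2 = 0, and cell (1,0) has L1 = 2, L2 = 0.
A repeated pair means some other pair never occurs (only 4 distinct pairs out of 16), so the squares are not orthogonal.
Conclusion: NO.

NO


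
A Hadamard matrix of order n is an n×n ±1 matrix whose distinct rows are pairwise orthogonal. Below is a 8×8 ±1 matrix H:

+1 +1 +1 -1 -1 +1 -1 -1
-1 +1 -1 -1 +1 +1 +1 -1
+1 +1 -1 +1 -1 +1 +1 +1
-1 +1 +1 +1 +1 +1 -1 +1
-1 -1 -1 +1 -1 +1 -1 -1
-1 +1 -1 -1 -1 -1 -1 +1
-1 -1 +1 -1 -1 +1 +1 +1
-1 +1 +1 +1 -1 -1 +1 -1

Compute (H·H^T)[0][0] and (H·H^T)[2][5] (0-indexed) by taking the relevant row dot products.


Row 0 of H: [1, 1, 1, -1, -1, 1, -1, -1].
Row 2 of H: [1, 1, -1, 1, -1, 1, 1, 1].
Row 5 of H: [-1, 1, -1, -1, -1, -1, -1, 1].
(H·H^T)[0][0] = Σ_j H[0][j]·H[0][j] = (1)² + (1)² + (1)² + (-1)² + (-1)² + (1)² + (-1)² + (-1)² = 1 + 1 + 1 + 1 + 1 + 1 + 1 + 1 = 8.
(H·H^T)[2][5] = Σ_j H[2][j]·H[5][j] = (1)·(-1) + (1)·(1) + (-1)·(-1) + (1)·(-1) + (-1)·(-1) + (1)·(-1) + (1)·(-1) + (1)·(1) = -1 + 1 + 1 + -1 + 1 + -1 + -1 + 1 = 0.
So rows 2 and 5 are orthogonal; the diagonal entry equals n = 8.

(0,0) entry = 8; (2,5) entry = 0.


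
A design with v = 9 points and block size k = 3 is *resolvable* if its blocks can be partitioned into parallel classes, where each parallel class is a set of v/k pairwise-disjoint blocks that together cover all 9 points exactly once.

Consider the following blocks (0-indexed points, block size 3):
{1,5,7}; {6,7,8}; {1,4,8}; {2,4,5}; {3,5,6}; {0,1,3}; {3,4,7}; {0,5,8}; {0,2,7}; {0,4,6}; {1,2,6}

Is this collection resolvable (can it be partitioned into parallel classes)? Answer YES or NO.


v = 9, block size k = 3, number of blocks = 11.
For resolvability, blocks must partition into parallel classes of size v/k = 3.
Total blocks must therefore be a multiple of 3: 11 = 3·3 + 2 ⇒ not divisible ✗.
Resolvable? NO.

NO


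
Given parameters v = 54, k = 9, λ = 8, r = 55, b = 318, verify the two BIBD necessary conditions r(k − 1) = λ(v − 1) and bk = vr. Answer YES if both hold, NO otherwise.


Condition (i): r(k − 1) = 55·8 = 440; λ(v − 1) = 8·53 = 424. Match? NO.
Condition (ii): bk = 318·9 = 2862; vr = 54·55 = 2970. Match? NO.
Both conditions hold? NO.

NO


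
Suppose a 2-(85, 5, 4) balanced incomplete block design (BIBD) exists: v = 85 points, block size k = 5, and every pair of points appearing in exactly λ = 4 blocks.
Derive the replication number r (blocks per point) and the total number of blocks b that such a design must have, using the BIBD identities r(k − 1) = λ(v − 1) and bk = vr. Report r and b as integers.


Any 2-(v, k, λ) BIBD satisfies two necessary conditions:
  (i)  Each point sits in r blocks, and counting incidences through any fixed point gives r(k − 1) = λ(v − 1), so r = λ(v − 1)/(k − 1).
  (ii) Total incidences bk = vr, so b = vr/k.
Step 1: r = λ(v − 1)/(k − 1) = 4·(85 − 1)/(5 − 1) = 4·84/4 = 336/4 = 84.
Step 2: b = vr/k = 85·84/5 = 7140/5 = 1428.
Check integrality: r = 84 ∈ Z ✓, b = 1428 ∈ Z ✓.
(These identities are necessary conditions: they determine r and b for any design with these parameters, but do not by themselves prove that one exists.)

r = 84, b = 1428.


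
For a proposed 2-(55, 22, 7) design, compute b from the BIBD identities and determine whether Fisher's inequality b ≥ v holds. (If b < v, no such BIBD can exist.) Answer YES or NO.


b = λv(v − 1)/(k(k − 1)) = 7·55·54/(22·21) = 20790/462 = 45.
Compare with v = 55: b < v, so Fisher's inequality fails.

NO


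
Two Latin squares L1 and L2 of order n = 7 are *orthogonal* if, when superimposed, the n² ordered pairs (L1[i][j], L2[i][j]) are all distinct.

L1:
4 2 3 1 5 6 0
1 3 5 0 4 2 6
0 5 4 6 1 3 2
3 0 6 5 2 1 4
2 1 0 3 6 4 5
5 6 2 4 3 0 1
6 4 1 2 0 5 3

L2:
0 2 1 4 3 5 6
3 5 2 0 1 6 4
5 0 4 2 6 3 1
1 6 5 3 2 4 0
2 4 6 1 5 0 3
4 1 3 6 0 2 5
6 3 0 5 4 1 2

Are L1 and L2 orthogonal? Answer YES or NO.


Form the n² = 49 superimposed pairs (L1[i][j], L2[i][j]), row by row (rows and columns indexed from 0):
row 0: (4,0) (2,2) (3,1) (1,4) (5,3) (6,5) (0,6)
row 1: (1,3) (3,5) (5,2) (0,0) (4,1) (2,6) (6,4)
row 2: (0,5) (5,0) (4,4) (6,2) (1,6) (3,3) (2,1)
row 3: (3,1) (0,6) (6,5) (5,3) (2,2) (1,4) (4,0)
row 4: (2,2) (1,4) (0,6) (3,1) (6,5) (4,0) (5,3)
row 5: (5,4) (6,1) (2,3) (4,6) (3,0) (0,2) (1,5)
row 6: (6,6) (4,3) (1,0) (2,5) (0,4) (5,1) (3,2)
Orthogonality requires all 49 pairs distinct.
But the pair (3,1) repeats: cell (0,2) has L1 = 3, L2 = 1, and cell (3,0) has L1 = 3, L2 = 1.
A repeated pair means some other pair never occurs (only 35 distinct pairs out of 49), so the squares are not orthogonal.
Conclusion: NO.

NO


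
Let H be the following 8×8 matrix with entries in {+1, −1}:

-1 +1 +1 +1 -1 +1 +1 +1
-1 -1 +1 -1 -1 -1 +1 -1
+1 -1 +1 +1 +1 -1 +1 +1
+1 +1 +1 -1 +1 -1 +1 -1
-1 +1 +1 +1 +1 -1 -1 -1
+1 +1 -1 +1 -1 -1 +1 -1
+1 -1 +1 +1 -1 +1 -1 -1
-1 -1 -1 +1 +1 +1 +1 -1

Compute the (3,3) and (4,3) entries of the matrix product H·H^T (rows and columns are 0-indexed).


Row 3 of H: [1, 1, 1, -1, 1, -1, 1, -1].
Row 4 of H: [-1, 1, 1, 1, 1, -1, -1, -1].
(H·H^T)[3][3] = Σ_j H[3][j]·H[3][j] = (1)² + (1)² + (1)² + (-1)² + (1)² + (-1)² + (1)² + (-1)² = 1 + 1 + 1 + 1 + 1 + 1 + 1 + 1 = 8.
(H·H^T)[4][3] = Σ_j H[4][j]·H[3][j] = (-1)·(1) + (1)·(1) + (1)·(1) + (1)·(-1) + (1)·(1) + (-1)·(-1) + (-1)·(1) + (-1)·(-1) = -1 + 1 + 1 + -1 + 1 + 1 + -1 + 1 = 2.
Rows 4 and 3 are not orthogonal (dot product = 2 ≠ 0), so H is not a Hadamard matrix.

(3,3) entry = 8; (4,3) entry = 2.


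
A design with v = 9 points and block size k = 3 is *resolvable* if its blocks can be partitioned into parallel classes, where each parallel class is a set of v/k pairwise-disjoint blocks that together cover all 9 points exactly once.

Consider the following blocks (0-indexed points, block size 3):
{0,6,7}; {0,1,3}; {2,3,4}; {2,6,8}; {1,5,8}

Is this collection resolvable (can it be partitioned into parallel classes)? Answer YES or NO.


v = 9, block size k = 3, number of blocks = 5.
For resolvability, blocks must partition into parallel classes of size v/k = 3.
Total blocks must therefore be a multiple of 3: 5 = 3·1 + 2 ⇒ not divisible ✗.
Resolvable? NO.

NO


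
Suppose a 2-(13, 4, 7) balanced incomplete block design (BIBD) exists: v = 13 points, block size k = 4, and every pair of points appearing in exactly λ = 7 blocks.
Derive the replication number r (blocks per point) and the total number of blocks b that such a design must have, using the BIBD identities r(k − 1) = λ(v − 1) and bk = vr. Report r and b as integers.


Any 2-(v, k, λ) BIBD satisfies two necessary conditions:
  (i)  Each point sits in r blocks, and counting incidences through any fixed point gives r(k − 1) = λ(v − 1), so r = λ(v − 1)/(k − 1).
  (ii) Total incidences bk = vr, so b = vr/k.
Step 1: r = λ(v − 1)/(k − 1) = 7·(13 − 1)/(4 − 1) = 7·12/3 = 84/3 = 28.
Step 2: b = vr/k = 13·28/4 = 364/4 = 91.
Check integrality: r = 28 ∈ Z ✓, b = 91 ∈ Z ✓.
(These identities are necessary conditions: they determine r and b for any design with these parameters, but do not by themselves prove that one exists.)

r = 28, b = 91.
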